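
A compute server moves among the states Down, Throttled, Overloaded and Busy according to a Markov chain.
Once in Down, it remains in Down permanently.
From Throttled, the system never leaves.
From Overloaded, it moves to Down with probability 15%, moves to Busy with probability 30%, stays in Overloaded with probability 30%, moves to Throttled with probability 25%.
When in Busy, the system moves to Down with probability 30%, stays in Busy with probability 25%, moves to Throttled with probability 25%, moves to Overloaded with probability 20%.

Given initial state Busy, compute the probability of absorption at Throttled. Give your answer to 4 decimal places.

Let h(s) be the probability of absorption at Throttled starting from transient state s. Then h(Throttled) = 1 and h(Down) = 0. By first-step analysis:
h(Overloaded) = 0.15·0 + 0.25·1 + 0.3·h(Overloaded) + 0.3·h(Busy)
h(Busy) = 0.3·0 + 0.25·1 + 0.2·h(Overloaded) + 0.25·h(Busy)
Solving: h(Overloaded) = 0.5645, h(Busy) = 0.4839.
Starting from Busy, the probability is 0.4839.

0.4839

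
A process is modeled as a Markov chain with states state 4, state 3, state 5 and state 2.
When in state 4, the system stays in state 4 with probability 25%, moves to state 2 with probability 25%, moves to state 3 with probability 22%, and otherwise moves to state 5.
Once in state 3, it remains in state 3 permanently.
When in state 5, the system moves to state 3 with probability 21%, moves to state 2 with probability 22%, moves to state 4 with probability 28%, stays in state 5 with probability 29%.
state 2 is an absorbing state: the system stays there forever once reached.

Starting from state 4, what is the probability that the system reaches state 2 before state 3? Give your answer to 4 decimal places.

Let h(s) be the probability of absorption at state 2 starting from transient state s. Then h(state 2) = 1 and h(state 3) = 0. By first-step analysis:
h(state 4) = 0.25·h(state 4) + 0.22·0 + 0.28·h(state 5) + 0.25·1
h(state 5) = 0.28·h(state 4) + 0.21·0 + 0.29·h(state 5) + 0.22·1
Solving: h(state 4) = 0.5265, h(state 5) = 0.5175.
Starting from state 4, the probability is 0.5265.

0.5265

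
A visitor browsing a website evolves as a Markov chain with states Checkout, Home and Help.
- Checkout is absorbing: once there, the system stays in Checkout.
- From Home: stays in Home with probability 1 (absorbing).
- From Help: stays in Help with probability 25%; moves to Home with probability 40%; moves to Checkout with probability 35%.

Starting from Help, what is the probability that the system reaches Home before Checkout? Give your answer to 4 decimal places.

0.5333

Let h(s) be the probability of absorption at Home starting from transient state s. Then h(Home) = 1 and h(Checkout) = 0. By first-step analysis:
h(Help) = 0.35·0 + 0.4·1 + 0.25·h(Help)
Solving: h(Help) = 0.5333.
Starting from Help, the probability is 0.5333.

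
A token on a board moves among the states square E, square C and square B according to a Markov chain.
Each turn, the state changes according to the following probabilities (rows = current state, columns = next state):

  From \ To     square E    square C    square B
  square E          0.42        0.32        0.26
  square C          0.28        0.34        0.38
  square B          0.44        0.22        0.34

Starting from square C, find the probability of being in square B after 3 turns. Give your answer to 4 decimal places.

Propagate the distribution vector 3 turns from square C.
After 0 turns: (0.0000, 1.0000, 0.0000)
After 1 turn: (0.2800, 0.3400, 0.3800)
After 2 turns: (0.3800, 0.2888, 0.3312)
After 3 turns: (0.3862, 0.2927, 0.3212)
P(in square B after 3 turns) = 0.3212

0.3212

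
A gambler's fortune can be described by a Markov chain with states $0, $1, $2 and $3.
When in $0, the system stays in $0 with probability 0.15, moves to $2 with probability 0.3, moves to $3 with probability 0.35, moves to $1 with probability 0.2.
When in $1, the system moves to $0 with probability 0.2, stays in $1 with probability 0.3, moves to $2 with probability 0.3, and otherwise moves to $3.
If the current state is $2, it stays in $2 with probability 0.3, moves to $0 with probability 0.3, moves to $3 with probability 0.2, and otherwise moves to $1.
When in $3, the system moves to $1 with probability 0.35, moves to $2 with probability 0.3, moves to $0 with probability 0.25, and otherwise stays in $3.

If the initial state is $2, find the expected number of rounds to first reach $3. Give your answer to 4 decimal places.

Let t(s) be the expected number of rounds to first reach $3 from state s, with t($3) = 0. Conditioning on the first round:
t($0) = 1 + 0.15·t($0) + 0.2·t($1) + 0.3·t($2)
t($1) = 1 + 0.2·t($0) + 0.3·t($1) + 0.3·t($2)
t($2) = 1 + 0.3·t($0) + 0.2·t($1) + 0.3·t($2)
Solving: t($0) = 3.6810, t($1) = 4.2945, t($2) = 4.2331.
Expected rounds from $2 to $3: 4.2331.

4.2331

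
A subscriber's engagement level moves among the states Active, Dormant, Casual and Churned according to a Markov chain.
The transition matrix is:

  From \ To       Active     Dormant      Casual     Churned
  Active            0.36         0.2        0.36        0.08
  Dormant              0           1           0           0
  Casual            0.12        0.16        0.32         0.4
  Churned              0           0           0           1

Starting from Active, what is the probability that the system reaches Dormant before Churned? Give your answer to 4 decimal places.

Let h(s) be the probability of absorption at Dormant starting from transient state s. Then h(Dormant) = 1 and h(Churned) = 0. By first-step analysis:
h(Active) = 0.36·h(Active) + 0.2·1 + 0.36·h(Casual) + 0.08·0
h(Casual) = 0.12·h(Active) + 0.16·1 + 0.32·h(Casual) + 0.4·0
Solving: h(Active) = 0.4939, h(Casual) = 0.3224.
Starting from Active, the probability is 0.4939.

0.4939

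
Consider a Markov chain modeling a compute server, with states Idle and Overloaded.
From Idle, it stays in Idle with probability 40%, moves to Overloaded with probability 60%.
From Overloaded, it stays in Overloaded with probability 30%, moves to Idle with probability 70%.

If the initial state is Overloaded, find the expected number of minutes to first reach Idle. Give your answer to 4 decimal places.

Let t(s) be the expected number of minutes to first reach Idle from state s, with t(Idle) = 0. Conditioning on the first minute:
t(Overloaded) = 1 + 0.3·t(Overloaded)
Solving: t(Overloaded) = 1.4286.
Expected minutes from Overloaded to Idle: 1.4286.

1.4286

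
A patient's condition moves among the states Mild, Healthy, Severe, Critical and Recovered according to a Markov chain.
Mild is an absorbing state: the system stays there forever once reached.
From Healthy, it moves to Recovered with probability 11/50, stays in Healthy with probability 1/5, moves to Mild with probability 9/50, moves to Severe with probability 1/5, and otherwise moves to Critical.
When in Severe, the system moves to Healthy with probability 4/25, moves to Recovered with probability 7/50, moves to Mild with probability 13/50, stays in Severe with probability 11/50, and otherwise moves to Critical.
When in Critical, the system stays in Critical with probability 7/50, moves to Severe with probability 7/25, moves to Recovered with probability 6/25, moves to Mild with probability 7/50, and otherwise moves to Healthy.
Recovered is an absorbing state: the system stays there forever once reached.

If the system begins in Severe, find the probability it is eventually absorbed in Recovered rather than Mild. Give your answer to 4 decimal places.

Let h(s) be the probability of absorption at Recovered starting from transient state s. Then h(Recovered) = 1 and h(Mild) = 0. By first-step analysis:
h(Healthy) = 0.18·0 + 0.2·h(Healthy) + 0.2·h(Severe) + 0.2·h(Critical) + 0.22·1
h(Severe) = 0.26·0 + 0.16·h(Healthy) + 0.22·h(Severe) + 0.22·h(Critical) + 0.14·1
h(Critical) = 0.14·0 + 0.2·h(Healthy) + 0.28·h(Severe) + 0.14·h(Critical) + 0.24·1
Solving: h(Healthy) = 0.5207, h(Severe) = 0.4395, h(Critical) = 0.5433.
Starting from Severe, the probability is 0.4395.

0.4395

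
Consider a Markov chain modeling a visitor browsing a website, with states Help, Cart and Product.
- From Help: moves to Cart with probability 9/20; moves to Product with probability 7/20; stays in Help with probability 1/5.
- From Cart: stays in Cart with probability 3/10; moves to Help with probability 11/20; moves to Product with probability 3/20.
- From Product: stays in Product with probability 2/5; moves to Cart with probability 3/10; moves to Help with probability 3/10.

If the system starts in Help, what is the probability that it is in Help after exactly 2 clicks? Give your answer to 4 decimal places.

Sum over the intermediate state after 1 click:
P = P(Help→Help)·P(Help→Help) + P(Help→Cart)·P(Cart→Help) + P(Help→Product)·P(Product→Help)
  = 0.2×0.2 + 0.45×0.55 + 0.35×0.3
  = 0.0400 + 0.2475 + 0.1050 = 0.3925

0.3925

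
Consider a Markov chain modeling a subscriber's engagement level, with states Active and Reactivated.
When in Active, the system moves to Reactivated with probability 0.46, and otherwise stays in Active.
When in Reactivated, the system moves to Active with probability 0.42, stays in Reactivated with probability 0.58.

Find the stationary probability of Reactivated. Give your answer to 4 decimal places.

Let the stationary distribution be π with π = πP and π_1 + π_2 = 1.
π_1 = 0.54·π_1 + 0.42·π_2
Solving with the normalization constraint gives π = (0.4773, 0.5227).
So the stationary probability of Reactivated is 0.5227.

0.5227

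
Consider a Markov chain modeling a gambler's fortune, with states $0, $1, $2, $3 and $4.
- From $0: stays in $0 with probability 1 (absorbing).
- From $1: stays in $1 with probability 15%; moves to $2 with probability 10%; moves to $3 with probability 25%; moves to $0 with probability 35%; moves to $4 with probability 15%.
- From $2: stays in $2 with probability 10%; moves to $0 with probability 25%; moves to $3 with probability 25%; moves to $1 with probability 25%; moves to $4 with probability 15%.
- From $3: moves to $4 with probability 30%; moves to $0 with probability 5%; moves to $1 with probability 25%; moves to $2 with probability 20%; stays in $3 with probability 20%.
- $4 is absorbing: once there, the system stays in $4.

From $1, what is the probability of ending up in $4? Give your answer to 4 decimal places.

0.4110

Let h(s) be the probability of absorption at $4 starting from transient state s. Then h($4) = 1 and h($0) = 0. By first-step analysis:
h($1) = 0.35·0 + 0.15·h($1) + 0.1·h($2) + 0.25·h($3) + 0.15·1
h($2) = 0.25·0 + 0.25·h($1) + 0.1·h($2) + 0.25·h($3) + 0.15·1
h($3) = 0.05·0 + 0.25·h($1) + 0.2·h($2) + 0.2·h($3) + 0.3·1
Solving: h($1) = 0.4110, h($2) = 0.4521, h($3) = 0.6164.
Starting from $1, the probability is 0.4110.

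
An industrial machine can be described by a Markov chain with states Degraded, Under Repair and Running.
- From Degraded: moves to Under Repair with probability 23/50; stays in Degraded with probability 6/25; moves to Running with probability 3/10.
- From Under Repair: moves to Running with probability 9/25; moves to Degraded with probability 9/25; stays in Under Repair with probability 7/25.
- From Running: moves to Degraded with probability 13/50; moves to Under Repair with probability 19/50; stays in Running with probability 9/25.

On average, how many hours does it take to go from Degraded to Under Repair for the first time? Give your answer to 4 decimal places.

Let t(s) be the expected number of hours to first reach Under Repair from state s, with t(Under Repair) = 0. Conditioning on the first hour:
t(Degraded) = 1 + 0.24·t(Degraded) + 0.3·t(Running)
t(Running) = 1 + 0.26·t(Degraded) + 0.36·t(Running)
Solving: t(Degraded) = 2.3017, t(Running) = 2.4976.
Expected hours from Degraded to Under Repair: 2.3017.

2.3017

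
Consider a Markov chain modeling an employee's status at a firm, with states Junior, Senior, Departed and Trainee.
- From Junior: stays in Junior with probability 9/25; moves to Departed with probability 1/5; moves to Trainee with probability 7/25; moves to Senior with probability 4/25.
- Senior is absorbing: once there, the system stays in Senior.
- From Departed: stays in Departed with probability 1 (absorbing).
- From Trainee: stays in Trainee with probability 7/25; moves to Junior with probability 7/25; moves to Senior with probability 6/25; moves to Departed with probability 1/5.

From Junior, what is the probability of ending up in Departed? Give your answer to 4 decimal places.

0.5230

Let h(s) be the probability of absorption at Departed starting from transient state s. Then h(Departed) = 1 and h(Senior) = 0. By first-step analysis:
h(Junior) = 0.36·h(Junior) + 0.16·0 + 0.2·1 + 0.28·h(Trainee)
h(Trainee) = 0.28·h(Junior) + 0.24·0 + 0.2·1 + 0.28·h(Trainee)
Solving: h(Junior) = 0.5230, h(Trainee) = 0.4812.
Starting from Junior, the probability is 0.5230.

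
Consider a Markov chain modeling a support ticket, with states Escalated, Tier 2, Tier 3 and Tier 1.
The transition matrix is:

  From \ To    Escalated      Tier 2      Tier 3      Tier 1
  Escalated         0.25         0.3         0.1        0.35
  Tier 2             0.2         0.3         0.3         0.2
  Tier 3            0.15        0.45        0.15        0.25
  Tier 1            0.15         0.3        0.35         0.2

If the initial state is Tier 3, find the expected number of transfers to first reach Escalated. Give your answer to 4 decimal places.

Let t(s) be the expected number of transfers to first reach Escalated from state s, with t(Escalated) = 0. Conditioning on the first transfer:
t(Tier 2) = 1 + 0.3·t(Tier 2) + 0.3·t(Tier 3) + 0.2·t(Tier 1)
t(Tier 3) = 1 + 0.45·t(Tier 2) + 0.15·t(Tier 3) + 0.25·t(Tier 1)
t(Tier 1) = 1 + 0.3·t(Tier 2) + 0.35·t(Tier 3) + 0.2·t(Tier 1)
Solving: t(Tier 2) = 5.6877, t(Tier 3) = 5.9480, t(Tier 1) = 5.9851.
Expected transfers from Tier 3 to Escalated: 5.9480.

5.9480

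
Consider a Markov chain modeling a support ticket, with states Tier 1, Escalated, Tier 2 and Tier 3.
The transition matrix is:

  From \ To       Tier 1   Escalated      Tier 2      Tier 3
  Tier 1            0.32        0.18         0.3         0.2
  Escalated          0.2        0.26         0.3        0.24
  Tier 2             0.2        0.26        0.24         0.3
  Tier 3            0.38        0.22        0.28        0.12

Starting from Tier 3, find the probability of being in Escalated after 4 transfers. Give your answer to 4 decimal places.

0.2294

Propagate the distribution vector 4 transfers from Tier 3.
After 0 transfers: (0.0000, 0.0000, 0.0000, 1.0000)
After 1 transfer: (0.3800, 0.2200, 0.2800, 0.1200)
After 2 transfers: (0.2672, 0.2248, 0.2808, 0.2272)
After 3 transfers: (0.2730, 0.2295, 0.2786, 0.2189)
After 4 transfers: (0.2722, 0.2294, 0.2789, 0.2195)
P(in Escalated after 4 transfers) = 0.2294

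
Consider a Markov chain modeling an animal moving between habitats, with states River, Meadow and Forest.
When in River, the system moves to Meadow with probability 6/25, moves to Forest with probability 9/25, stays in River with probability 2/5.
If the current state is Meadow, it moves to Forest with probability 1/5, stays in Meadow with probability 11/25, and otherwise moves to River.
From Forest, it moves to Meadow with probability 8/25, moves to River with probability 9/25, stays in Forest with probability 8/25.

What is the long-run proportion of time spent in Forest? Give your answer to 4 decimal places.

0.2955

Let the stationary distribution be π with π = πP and π_1 + π_2 + π_3 = 1.
π_1 = 0.4·π_1 + 0.36·π_2 + 0.36·π_3
π_2 = 0.24·π_1 + 0.44·π_2 + 0.32·π_3
Solving with the normalization constraint gives π = (0.3750, 0.3295, 0.2955).
So the stationary probability of Forest is 0.2955.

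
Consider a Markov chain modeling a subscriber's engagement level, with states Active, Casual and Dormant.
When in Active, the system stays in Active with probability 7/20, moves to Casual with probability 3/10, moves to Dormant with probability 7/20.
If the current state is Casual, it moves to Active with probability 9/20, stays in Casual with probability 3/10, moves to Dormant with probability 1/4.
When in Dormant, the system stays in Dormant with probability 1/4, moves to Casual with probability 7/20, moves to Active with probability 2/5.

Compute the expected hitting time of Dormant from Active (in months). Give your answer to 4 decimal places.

3.1250

Let t(s) be the expected number of months to first reach Dormant from state s, with t(Dormant) = 0. Conditioning on the first month:
t(Active) = 1 + 0.35·t(Active) + 0.3·t(Casual)
t(Casual) = 1 + 0.45·t(Active) + 0.3·t(Casual)
Solving: t(Active) = 3.1250, t(Casual) = 3.4375.
Expected months from Active to Dormant: 3.1250.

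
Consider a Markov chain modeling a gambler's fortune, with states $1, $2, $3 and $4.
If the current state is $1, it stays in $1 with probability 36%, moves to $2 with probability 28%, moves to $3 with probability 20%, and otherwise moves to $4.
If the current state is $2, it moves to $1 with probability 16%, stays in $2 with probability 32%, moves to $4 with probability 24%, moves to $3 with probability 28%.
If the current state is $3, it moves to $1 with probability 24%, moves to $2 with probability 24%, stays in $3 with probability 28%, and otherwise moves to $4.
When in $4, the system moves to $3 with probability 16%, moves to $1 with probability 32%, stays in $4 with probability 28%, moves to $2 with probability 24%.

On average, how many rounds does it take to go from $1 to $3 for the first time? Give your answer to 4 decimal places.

4.6655

Let t(s) be the expected number of rounds to first reach $3 from state s, with t($3) = 0. Conditioning on the first round:
t($1) = 1 + 0.36·t($1) + 0.28·t($2) + 0.16·t($4)
t($2) = 1 + 0.16·t($1) + 0.32·t($2) + 0.24·t($4)
t($4) = 1 + 0.32·t($1) + 0.24·t($2) + 0.28·t($4)
Solving: t($1) = 4.6655, t($2) = 4.2958, t($4) = 4.8944.
Expected rounds from $1 to $3: 4.6655.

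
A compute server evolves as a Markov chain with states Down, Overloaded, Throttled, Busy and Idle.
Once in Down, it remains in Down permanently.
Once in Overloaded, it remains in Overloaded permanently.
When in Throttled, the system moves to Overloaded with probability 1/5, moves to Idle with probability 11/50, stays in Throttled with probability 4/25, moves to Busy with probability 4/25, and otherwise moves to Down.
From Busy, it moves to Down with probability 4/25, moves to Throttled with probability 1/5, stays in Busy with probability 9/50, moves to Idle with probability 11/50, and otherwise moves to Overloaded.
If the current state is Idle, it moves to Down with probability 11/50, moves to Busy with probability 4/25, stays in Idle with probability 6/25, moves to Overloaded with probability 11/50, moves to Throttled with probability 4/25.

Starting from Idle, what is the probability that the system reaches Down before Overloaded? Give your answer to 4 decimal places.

0.4965

Let h(s) be the probability of absorption at Down starting from transient state s. Then h(Down) = 1 and h(Overloaded) = 0. By first-step analysis:
h(Throttled) = 0.26·1 + 0.2·0 + 0.16·h(Throttled) + 0.16·h(Busy) + 0.22·h(Idle)
h(Busy) = 0.16·1 + 0.24·0 + 0.2·h(Throttled) + 0.18·h(Busy) + 0.22·h(Idle)
h(Idle) = 0.22·1 + 0.22·0 + 0.16·h(Throttled) + 0.16·h(Busy) + 0.24·h(Idle)
Solving: h(Throttled) = 0.5266, h(Busy) = 0.4568, h(Idle) = 0.4965.
Starting from Idle, the probability is 0.4965.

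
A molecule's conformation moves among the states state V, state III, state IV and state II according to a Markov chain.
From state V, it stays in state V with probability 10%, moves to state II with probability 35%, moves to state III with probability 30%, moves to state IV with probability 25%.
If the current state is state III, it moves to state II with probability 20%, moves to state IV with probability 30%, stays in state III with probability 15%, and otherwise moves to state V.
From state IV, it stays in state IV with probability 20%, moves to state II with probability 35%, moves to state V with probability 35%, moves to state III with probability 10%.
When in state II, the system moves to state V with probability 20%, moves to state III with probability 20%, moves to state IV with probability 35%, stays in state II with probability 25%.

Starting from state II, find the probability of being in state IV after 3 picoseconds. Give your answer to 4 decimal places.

0.2749

Propagate the distribution vector 3 picoseconds from state II.
After 0 picoseconds: (0.0000, 0.0000, 0.0000, 1.0000)
After 1 picosecond: (0.2000, 0.2000, 0.3500, 0.2500)
After 2 picoseconds: (0.2625, 0.1750, 0.2675, 0.2950)
After 3 picoseconds: (0.2401, 0.1908, 0.2749, 0.2943)
P(in state IV after 3 picoseconds) = 0.2749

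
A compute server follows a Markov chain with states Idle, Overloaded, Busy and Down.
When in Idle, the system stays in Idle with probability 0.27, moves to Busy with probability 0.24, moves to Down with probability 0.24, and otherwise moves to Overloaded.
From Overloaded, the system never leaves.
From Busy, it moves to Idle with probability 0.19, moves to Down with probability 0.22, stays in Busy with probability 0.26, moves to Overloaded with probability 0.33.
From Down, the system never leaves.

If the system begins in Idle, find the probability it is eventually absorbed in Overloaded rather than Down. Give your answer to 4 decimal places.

Let h(s) be the probability of absorption at Overloaded starting from transient state s. Then h(Overloaded) = 1 and h(Down) = 0. By first-step analysis:
h(Idle) = 0.27·h(Idle) + 0.25·1 + 0.24·h(Busy) + 0.24·0
h(Busy) = 0.19·h(Idle) + 0.33·1 + 0.26·h(Busy) + 0.22·0
Solving: h(Idle) = 0.5342, h(Busy) = 0.5831.
Starting from Idle, the probability is 0.5342.

0.5342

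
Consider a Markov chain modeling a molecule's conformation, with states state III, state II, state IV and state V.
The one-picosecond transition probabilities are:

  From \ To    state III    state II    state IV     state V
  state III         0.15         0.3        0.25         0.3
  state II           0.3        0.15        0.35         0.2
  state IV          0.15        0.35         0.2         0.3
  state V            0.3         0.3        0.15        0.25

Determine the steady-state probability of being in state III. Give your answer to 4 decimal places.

0.2297

Let the stationary distribution be π with π = πP and π_1 + π_2 + π_3 + π_4 = 1.
π_1 = 0.15·π_1 + 0.3·π_2 + 0.15·π_3 + 0.3·π_4
π_2 = 0.3·π_1 + 0.15·π_2 + 0.35·π_3 + 0.3·π_4
π_3 = 0.25·π_1 + 0.35·π_2 + 0.2·π_3 + 0.15·π_4
Solving with the normalization constraint gives π = (0.2297, 0.2713, 0.2392, 0.2599).
So the stationary probability of state III is 0.2297.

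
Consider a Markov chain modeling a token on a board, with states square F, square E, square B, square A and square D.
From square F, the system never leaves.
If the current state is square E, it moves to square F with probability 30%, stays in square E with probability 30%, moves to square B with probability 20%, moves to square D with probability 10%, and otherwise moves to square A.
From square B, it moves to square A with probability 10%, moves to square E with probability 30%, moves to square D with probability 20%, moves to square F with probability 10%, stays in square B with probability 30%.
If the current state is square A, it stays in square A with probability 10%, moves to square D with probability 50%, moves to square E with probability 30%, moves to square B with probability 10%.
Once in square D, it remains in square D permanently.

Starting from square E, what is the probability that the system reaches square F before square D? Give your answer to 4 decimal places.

Let h(s) be the probability of absorption at square F starting from transient state s. Then h(square F) = 1 and h(square D) = 0. By first-step analysis:
h(square E) = 0.3·1 + 0.3·h(square E) + 0.2·h(square B) + 0.1·h(square A) + 0.1·0
h(square B) = 0.1·1 + 0.3·h(square E) + 0.3·h(square B) + 0.1·h(square A) + 0.2·0
h(square A) = 0.3·h(square E) + 0.1·h(square B) + 0.1·h(square A) + 0.5·0
Solving: h(square E) = 0.5857, h(square B) = 0.4286, h(square A) = 0.2429.
Starting from square E, the probability is 0.5857.

0.5857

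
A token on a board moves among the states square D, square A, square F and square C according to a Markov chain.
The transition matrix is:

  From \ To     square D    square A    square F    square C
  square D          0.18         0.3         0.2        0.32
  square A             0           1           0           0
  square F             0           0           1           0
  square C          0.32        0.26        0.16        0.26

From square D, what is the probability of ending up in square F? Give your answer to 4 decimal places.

Let h(s) be the probability of absorption at square F starting from transient state s. Then h(square F) = 1 and h(square A) = 0. By first-step analysis:
h(square D) = 0.18·h(square D) + 0.3·0 + 0.2·1 + 0.32·h(square C)
h(square C) = 0.32·h(square D) + 0.26·0 + 0.16·1 + 0.26·h(square C)
Solving: h(square D) = 0.3949, h(square C) = 0.3870.
Starting from square D, the probability is 0.3949.

0.3949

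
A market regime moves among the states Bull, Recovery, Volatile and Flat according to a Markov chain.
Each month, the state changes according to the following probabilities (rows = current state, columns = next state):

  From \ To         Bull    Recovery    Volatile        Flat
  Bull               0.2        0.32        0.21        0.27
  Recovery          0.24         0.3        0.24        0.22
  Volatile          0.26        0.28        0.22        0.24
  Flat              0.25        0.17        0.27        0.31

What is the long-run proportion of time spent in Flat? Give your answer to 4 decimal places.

0.2600

Let the stationary distribution be π with π = πP and π_1 + π_2 + π_3 + π_4 = 1.
π_1 = 0.2·π_1 + 0.24·π_2 + 0.26·π_3 + 0.25·π_4
π_2 = 0.32·π_1 + 0.3·π_2 + 0.28·π_3 + 0.17·π_4
π_3 = 0.21·π_1 + 0.24·π_2 + 0.22·π_3 + 0.27·π_4
Solving with the normalization constraint gives π = (0.2378, 0.2662, 0.2359, 0.2600).
So the stationary probability of Flat is 0.2600.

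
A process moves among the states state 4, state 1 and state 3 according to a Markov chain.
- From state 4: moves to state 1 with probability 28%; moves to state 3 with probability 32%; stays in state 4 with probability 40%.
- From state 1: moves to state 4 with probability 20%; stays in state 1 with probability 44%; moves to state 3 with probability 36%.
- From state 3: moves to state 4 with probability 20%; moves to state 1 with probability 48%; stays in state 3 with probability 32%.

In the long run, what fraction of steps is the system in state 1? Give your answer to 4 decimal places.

0.4135

Let the stationary distribution be π with π = πP and π_1 + π_2 + π_3 = 1.
π_1 = 0.4·π_1 + 0.2·π_2 + 0.2·π_3
π_2 = 0.28·π_1 + 0.44·π_2 + 0.48·π_3
Solving with the normalization constraint gives π = (0.2500, 0.4135, 0.3365).
So the stationary probability of state 1 is 0.4135.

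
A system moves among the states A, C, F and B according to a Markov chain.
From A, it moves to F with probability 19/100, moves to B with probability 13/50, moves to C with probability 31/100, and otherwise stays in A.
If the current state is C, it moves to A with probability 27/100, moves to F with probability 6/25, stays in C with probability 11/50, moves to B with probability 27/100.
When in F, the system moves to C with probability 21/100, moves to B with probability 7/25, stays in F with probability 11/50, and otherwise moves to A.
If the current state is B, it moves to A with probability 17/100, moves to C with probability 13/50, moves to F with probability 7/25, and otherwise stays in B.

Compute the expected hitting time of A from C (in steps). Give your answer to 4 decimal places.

4.0466

Let t(s) be the expected number of steps to first reach A from state s, with t(A) = 0. Conditioning on the first step:
t(C) = 1 + 0.22·t(C) + 0.24·t(F) + 0.27·t(B)
t(F) = 1 + 0.21·t(C) + 0.22·t(F) + 0.28·t(B)
t(B) = 1 + 0.26·t(C) + 0.28·t(F) + 0.29·t(B)
Solving: t(C) = 4.0466, t(F) = 3.9713, t(B) = 4.4564.
Expected steps from C to A: 4.0466.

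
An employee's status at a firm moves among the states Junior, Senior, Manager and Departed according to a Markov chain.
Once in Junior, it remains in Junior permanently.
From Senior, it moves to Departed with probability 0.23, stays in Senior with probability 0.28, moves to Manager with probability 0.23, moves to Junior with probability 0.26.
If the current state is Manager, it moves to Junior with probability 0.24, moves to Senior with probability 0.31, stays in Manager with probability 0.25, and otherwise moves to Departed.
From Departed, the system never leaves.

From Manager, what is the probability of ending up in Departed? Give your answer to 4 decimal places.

0.4594

Let h(s) be the probability of absorption at Departed starting from transient state s. Then h(Departed) = 1 and h(Junior) = 0. By first-step analysis:
h(Senior) = 0.26·0 + 0.28·h(Senior) + 0.23·h(Manager) + 0.23·1
h(Manager) = 0.24·0 + 0.31·h(Senior) + 0.25·h(Manager) + 0.2·1
Solving: h(Senior) = 0.4662, h(Manager) = 0.4594.
Starting from Manager, the probability is 0.4594.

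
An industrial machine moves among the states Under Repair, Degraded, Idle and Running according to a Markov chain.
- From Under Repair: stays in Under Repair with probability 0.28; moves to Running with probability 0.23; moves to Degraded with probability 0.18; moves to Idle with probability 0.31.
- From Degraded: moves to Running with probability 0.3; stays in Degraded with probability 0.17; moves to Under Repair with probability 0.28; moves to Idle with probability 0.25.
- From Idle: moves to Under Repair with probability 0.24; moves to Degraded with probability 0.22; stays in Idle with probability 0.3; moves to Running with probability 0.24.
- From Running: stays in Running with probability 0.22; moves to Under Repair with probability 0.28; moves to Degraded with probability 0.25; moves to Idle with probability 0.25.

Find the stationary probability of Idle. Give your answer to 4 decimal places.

0.2801

Let the stationary distribution be π with π = πP and π_1 + π_2 + π_3 + π_4 = 1.
π_1 = 0.28·π_1 + 0.28·π_2 + 0.24·π_3 + 0.28·π_4
π_2 = 0.18·π_1 + 0.17·π_2 + 0.22·π_3 + 0.25·π_4
π_3 = 0.31·π_1 + 0.25·π_2 + 0.3·π_3 + 0.25·π_4
Solving with the normalization constraint gives π = (0.2688, 0.2063, 0.2801, 0.2448).
So the stationary probability of Idle is 0.2801.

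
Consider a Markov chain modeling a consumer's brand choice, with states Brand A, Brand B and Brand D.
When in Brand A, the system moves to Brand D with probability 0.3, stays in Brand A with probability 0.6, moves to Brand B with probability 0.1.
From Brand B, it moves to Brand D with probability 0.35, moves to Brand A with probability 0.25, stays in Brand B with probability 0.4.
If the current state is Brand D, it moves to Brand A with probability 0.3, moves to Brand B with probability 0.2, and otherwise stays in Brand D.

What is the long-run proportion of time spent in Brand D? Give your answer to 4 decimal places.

Let the stationary distribution be π with π = πP and π_1 + π_2 + π_3 = 1.
π_1 = 0.6·π_1 + 0.25·π_2 + 0.3·π_3
π_2 = 0.1·π_1 + 0.4·π_2 + 0.2·π_3
Solving with the normalization constraint gives π = (0.4144, 0.1982, 0.3874).
So the stationary probability of Brand D is 0.3874.

0.3874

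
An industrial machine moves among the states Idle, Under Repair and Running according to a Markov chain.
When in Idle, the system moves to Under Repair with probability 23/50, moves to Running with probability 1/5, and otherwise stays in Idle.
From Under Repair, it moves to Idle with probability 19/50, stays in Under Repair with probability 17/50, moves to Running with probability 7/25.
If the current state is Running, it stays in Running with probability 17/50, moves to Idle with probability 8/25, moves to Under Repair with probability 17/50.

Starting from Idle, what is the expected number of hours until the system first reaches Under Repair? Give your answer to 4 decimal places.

Let t(s) be the expected number of hours to first reach Under Repair from state s, with t(Under Repair) = 0. Conditioning on the first hour:
t(Idle) = 1 + 0.34·t(Idle) + 0.2·t(Running)
t(Running) = 1 + 0.32·t(Idle) + 0.34·t(Running)
Solving: t(Idle) = 2.3143, t(Running) = 2.6372.
Expected hours from Idle to Under Repair: 2.3143.

2.3143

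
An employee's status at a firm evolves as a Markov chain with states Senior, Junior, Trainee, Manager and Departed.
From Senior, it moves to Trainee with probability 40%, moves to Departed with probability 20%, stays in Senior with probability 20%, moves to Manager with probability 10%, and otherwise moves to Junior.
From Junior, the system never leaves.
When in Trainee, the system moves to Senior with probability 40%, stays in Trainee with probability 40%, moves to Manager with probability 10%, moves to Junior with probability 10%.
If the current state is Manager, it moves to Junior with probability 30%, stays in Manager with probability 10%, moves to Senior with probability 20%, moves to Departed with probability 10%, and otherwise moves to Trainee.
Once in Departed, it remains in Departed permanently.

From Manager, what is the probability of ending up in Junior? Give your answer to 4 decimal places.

0.6552

Let h(s) be the probability of absorption at Junior starting from transient state s. Then h(Junior) = 1 and h(Departed) = 0. By first-step analysis:
h(Senior) = 0.2·h(Senior) + 0.1·1 + 0.4·h(Trainee) + 0.1·h(Manager) + 0.2·0
h(Trainee) = 0.4·h(Senior) + 0.1·1 + 0.4·h(Trainee) + 0.1·h(Manager)
h(Manager) = 0.2·h(Senior) + 0.3·1 + 0.3·h(Trainee) + 0.1·h(Manager) + 0.1·0
Solving: h(Senior) = 0.5172, h(Trainee) = 0.6207, h(Manager) = 0.6552.
Starting from Manager, the probability is 0.6552.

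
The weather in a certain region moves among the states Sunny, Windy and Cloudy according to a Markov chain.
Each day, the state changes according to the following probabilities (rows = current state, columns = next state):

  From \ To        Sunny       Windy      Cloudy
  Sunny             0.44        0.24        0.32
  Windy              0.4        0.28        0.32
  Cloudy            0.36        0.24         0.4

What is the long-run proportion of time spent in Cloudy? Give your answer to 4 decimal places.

Let the stationary distribution be π with π = πP and π_1 + π_2 + π_3 = 1.
π_1 = 0.44·π_1 + 0.4·π_2 + 0.36·π_3
π_2 = 0.24·π_1 + 0.28·π_2 + 0.24·π_3
Solving with the normalization constraint gives π = (0.4022, 0.2500, 0.3478).
So the stationary probability of Cloudy is 0.3478.

0.3478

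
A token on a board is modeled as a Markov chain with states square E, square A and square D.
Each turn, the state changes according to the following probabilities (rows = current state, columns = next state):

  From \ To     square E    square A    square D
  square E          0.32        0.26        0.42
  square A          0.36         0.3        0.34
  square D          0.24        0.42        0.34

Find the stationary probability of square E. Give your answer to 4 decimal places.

Let the stationary distribution be π with π = πP and π_1 + π_2 + π_3 = 1.
π_1 = 0.32·π_1 + 0.36·π_2 + 0.24·π_3
π_2 = 0.26·π_1 + 0.3·π_2 + 0.42·π_3
Solving with the normalization constraint gives π = (0.3041, 0.3316, 0.3643).
So the stationary probability of square E is 0.3041.

0.3041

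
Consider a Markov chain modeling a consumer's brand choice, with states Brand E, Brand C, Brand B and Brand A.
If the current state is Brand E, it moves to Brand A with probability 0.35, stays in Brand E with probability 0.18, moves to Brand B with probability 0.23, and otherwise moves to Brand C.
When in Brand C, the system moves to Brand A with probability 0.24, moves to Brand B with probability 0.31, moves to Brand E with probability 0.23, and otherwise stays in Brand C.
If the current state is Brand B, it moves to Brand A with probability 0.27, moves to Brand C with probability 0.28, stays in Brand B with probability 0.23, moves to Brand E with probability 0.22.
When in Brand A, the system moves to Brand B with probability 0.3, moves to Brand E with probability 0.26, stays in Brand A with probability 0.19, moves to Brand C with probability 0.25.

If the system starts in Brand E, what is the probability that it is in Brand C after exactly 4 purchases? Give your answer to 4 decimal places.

Propagate the distribution vector 4 purchases from Brand E.
After 0 purchases: (1.0000, 0.0000, 0.0000, 0.0000)
After 1 purchase: (0.1800, 0.2400, 0.2300, 0.3500)
After 2 purchases: (0.2292, 0.2479, 0.2737, 0.2492)
After 3 purchases: (0.2233, 0.2485, 0.2673, 0.2610)
After 4 purchases: (0.2240, 0.2483, 0.2681, 0.2595)
P(in Brand C after 4 purchases) = 0.2483

0.2483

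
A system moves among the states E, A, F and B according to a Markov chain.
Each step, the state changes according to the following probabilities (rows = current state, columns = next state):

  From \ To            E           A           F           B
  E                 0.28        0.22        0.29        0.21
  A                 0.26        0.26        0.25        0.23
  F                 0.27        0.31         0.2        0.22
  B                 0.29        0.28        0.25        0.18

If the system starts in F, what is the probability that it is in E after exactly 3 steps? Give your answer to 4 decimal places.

Propagate the distribution vector 3 steps from F.
After 0 steps: (0.0000, 0.0000, 1.0000, 0.0000)
After 1 step: (0.2700, 0.3100, 0.2000, 0.2200)
After 2 steps: (0.2740, 0.2636, 0.2508, 0.2116)
After 3 steps: (0.2743, 0.2658, 0.2484, 0.2114)
P(in E after 3 steps) = 0.2743

0.2743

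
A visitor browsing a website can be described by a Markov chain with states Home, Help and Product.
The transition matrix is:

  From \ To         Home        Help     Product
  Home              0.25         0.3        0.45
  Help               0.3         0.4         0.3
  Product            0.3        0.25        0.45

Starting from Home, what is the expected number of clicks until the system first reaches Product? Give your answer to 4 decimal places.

Let t(s) be the expected number of clicks to first reach Product from state s, with t(Product) = 0. Conditioning on the first click:
t(Home) = 1 + 0.25·t(Home) + 0.3·t(Help)
t(Help) = 1 + 0.3·t(Home) + 0.4·t(Help)
Solving: t(Home) = 2.5000, t(Help) = 2.9167.
Expected clicks from Home to Product: 2.5000.

2.5000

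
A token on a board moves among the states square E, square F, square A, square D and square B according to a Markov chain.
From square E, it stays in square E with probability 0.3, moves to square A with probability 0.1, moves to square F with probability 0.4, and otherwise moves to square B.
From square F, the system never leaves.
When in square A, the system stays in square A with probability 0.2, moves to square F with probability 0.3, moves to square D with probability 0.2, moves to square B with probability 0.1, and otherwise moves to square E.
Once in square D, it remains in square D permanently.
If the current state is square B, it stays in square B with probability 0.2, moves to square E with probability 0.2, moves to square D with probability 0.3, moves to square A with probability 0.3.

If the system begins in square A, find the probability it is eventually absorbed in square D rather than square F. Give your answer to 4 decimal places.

Let h(s) be the probability of absorption at square D starting from transient state s. Then h(square D) = 1 and h(square F) = 0. By first-step analysis:
h(square E) = 0.3·h(square E) + 0.4·0 + 0.1·h(square A) + 0.2·h(square B)
h(square A) = 0.2·h(square E) + 0.3·0 + 0.2·h(square A) + 0.2·1 + 0.1·h(square B)
h(square B) = 0.2·h(square E) + 0.3·h(square A) + 0.3·1 + 0.2·h(square B)
Solving: h(square E) = 0.2164, h(square A) = 0.3753, h(square B) = 0.5699.
Starting from square A, the probability is 0.3753.

0.3753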